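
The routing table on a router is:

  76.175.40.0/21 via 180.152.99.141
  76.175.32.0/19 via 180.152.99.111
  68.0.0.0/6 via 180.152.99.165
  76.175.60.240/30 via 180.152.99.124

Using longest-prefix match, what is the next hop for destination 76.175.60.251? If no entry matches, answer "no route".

180.152.99.111

Routes whose prefix contains 76.175.60.251:
  76.175.32.0/19 (76.175.32.0 - 76.175.63.255) -> 180.152.99.111
More-specific entries that do NOT match:
  76.175.60.240/30 (76.175.60.240 - 76.175.60.243) does not contain 76.175.60.251
  76.175.40.0/21 (76.175.40.0 - 76.175.47.255) does not contain 76.175.60.251
Longest matching prefix is /19 -> next hop 180.152.99.111.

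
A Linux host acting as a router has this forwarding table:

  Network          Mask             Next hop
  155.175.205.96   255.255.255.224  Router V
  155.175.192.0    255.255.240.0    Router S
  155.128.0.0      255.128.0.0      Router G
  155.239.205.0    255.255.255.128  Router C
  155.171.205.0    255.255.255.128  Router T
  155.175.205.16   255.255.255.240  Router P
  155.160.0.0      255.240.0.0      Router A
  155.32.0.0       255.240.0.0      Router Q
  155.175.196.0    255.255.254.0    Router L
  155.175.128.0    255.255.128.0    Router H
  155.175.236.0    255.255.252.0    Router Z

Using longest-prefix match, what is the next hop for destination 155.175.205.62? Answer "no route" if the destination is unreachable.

Router S

Routes whose prefix contains 155.175.205.62:
  155.128.0.0/9 (155.128.0.0 - 155.255.255.255) -> Router G
  155.160.0.0/12 (155.160.0.0 - 155.175.255.255) -> Router A
  155.175.128.0/17 (155.175.128.0 - 155.175.255.255) -> Router H
  155.175.192.0/20 (155.175.192.0 - 155.175.207.255) -> Router S
More-specific entries that do NOT match:
  155.175.205.16/28 (155.175.205.16 - 155.175.205.31) does not contain 155.175.205.62
  155.175.205.96/27 (155.175.205.96 - 155.175.205.127) does not contain 155.175.205.62
  155.239.205.0/25 (155.239.205.0 - 155.239.205.127) does not contain 155.175.205.62
  155.171.205.0/25 (155.171.205.0 - 155.171.205.127) does not contain 155.175.205.62
  155.175.196.0/23 (155.175.196.0 - 155.175.197.255) does not contain 155.175.205.62
  155.175.236.0/22 (155.175.236.0 - 155.175.239.255) does not contain 155.175.205.62
Longest matching prefix is /20 -> next hop Router S.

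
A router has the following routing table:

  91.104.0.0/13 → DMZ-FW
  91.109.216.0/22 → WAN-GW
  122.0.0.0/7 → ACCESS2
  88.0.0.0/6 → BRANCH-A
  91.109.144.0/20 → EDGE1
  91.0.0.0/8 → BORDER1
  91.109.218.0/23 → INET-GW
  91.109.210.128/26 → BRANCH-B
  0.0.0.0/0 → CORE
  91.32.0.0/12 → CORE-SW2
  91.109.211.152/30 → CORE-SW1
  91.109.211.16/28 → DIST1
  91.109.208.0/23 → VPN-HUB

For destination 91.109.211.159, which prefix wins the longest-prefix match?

91.104.0.0/13

Entries matching 91.109.211.159:
  0.0.0.0/0 (default, matches everything)
  88.0.0.0/6 (88.0.0.0 - 91.255.255.255)
  91.0.0.0/8 (91.0.0.0 - 91.255.255.255)
  91.104.0.0/13 (91.104.0.0 - 91.111.255.255)
Most specific is 91.104.0.0/13.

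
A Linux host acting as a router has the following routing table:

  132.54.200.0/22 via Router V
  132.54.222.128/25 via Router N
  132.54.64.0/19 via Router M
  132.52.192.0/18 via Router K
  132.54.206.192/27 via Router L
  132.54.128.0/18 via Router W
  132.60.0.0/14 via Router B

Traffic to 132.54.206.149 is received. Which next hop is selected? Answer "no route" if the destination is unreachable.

No entry's prefix contains 132.54.206.149; there is no default route.

no route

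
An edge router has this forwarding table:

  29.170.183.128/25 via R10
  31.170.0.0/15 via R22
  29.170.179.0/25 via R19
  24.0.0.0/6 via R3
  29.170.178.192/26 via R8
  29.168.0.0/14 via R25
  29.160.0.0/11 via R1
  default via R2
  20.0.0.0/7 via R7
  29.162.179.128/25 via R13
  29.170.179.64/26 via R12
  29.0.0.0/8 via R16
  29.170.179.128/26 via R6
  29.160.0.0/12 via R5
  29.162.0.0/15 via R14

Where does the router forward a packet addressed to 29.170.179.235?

R25

Routes whose prefix contains 29.170.179.235:
  0.0.0.0/0 (default, matches everything) -> R2
  29.0.0.0/8 (29.0.0.0 - 29.255.255.255) -> R16
  29.160.0.0/11 (29.160.0.0 - 29.191.255.255) -> R1
  29.160.0.0/12 (29.160.0.0 - 29.175.255.255) -> R5
  29.168.0.0/14 (29.168.0.0 - 29.171.255.255) -> R25
More-specific entries that do NOT match:
  29.170.178.192/26 (29.170.178.192 - 29.170.178.255) does not contain 29.170.179.235
  29.170.179.64/26 (29.170.179.64 - 29.170.179.127) does not contain 29.170.179.235
  29.170.179.128/26 (29.170.179.128 - 29.170.179.191) does not contain 29.170.179.235
  29.170.183.128/25 (29.170.183.128 - 29.170.183.255) does not contain 29.170.179.235
  29.170.179.0/25 (29.170.179.0 - 29.170.179.127) does not contain 29.170.179.235
  29.162.179.128/25 (29.162.179.128 - 29.162.179.255) does not contain 29.170.179.235
  31.170.0.0/15 (31.170.0.0 - 31.171.255.255) does not contain 29.170.179.235
  29.162.0.0/15 (29.162.0.0 - 29.163.255.255) does not contain 29.170.179.235
Longest matching prefix is /14 -> next hop R25.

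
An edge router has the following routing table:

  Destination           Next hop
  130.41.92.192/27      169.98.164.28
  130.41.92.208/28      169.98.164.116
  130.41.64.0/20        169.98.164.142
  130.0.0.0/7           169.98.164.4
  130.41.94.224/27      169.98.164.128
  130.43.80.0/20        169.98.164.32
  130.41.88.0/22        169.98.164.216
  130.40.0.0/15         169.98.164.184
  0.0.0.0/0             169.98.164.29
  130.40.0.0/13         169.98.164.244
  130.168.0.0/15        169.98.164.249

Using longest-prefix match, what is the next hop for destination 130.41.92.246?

Routes whose prefix contains 130.41.92.246:
  0.0.0.0/0 (default, matches everything) -> 169.98.164.29
  130.0.0.0/7 (130.0.0.0 - 131.255.255.255) -> 169.98.164.4
  130.40.0.0/13 (130.40.0.0 - 130.47.255.255) -> 169.98.164.244
  130.40.0.0/15 (130.40.0.0 - 130.41.255.255) -> 169.98.164.184
More-specific entries that do NOT match:
  130.41.92.208/28 (130.41.92.208 - 130.41.92.223) does not contain 130.41.92.246
  130.41.92.192/27 (130.41.92.192 - 130.41.92.223) does not contain 130.41.92.246
  130.41.94.224/27 (130.41.94.224 - 130.41.94.255) does not contain 130.41.92.246
  130.41.88.0/22 (130.41.88.0 - 130.41.91.255) does not contain 130.41.92.246
  130.41.64.0/20 (130.41.64.0 - 130.41.79.255) does not contain 130.41.92.246
  130.43.80.0/20 (130.43.80.0 - 130.43.95.255) does not contain 130.41.92.246
Longest matching prefix is /15 -> next hop 169.98.164.184.

169.98.164.184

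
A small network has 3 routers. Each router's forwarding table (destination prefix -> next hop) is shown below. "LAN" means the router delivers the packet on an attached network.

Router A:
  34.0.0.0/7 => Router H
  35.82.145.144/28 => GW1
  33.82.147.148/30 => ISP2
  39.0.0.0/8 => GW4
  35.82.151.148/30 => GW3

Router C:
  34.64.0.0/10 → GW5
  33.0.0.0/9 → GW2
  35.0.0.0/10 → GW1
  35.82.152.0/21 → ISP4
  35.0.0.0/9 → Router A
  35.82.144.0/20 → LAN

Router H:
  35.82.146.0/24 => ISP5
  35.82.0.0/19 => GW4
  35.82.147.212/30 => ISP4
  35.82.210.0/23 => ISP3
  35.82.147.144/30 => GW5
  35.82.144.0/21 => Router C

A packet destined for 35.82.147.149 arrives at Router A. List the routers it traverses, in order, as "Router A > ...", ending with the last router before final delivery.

Router A > Router H > Router C

At Router A: longest match for 35.82.147.149 is 34.0.0.0/7 -> Router H
At Router H: longest match for 35.82.147.149 is 35.82.144.0/21 -> Router C
At Router C: longest match for 35.82.147.149 is 35.82.144.0/20 -> LAN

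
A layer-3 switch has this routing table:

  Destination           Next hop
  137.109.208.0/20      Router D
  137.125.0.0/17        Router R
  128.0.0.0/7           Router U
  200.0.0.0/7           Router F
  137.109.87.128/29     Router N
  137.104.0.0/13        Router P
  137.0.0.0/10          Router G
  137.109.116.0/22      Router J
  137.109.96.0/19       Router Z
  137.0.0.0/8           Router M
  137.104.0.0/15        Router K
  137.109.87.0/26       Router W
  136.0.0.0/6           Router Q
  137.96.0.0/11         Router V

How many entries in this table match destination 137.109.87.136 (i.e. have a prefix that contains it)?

4

Prefixes containing 137.109.87.136:
  136.0.0.0/6 (136.0.0.0 - 139.255.255.255)
  137.0.0.0/8 (137.0.0.0 - 137.255.255.255)
  137.96.0.0/11 (137.96.0.0 - 137.127.255.255)
  137.104.0.0/13 (137.104.0.0 - 137.111.255.255)
Total matching entries: 4.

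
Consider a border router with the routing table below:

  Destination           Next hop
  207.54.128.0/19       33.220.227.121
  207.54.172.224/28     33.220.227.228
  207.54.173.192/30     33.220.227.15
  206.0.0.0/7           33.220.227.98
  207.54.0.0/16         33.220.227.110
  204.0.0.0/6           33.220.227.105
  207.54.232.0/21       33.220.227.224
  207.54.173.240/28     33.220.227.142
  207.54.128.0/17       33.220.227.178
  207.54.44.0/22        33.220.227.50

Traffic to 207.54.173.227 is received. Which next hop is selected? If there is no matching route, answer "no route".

Routes whose prefix contains 207.54.173.227:
  204.0.0.0/6 (204.0.0.0 - 207.255.255.255) -> 33.220.227.105
  206.0.0.0/7 (206.0.0.0 - 207.255.255.255) -> 33.220.227.98
  207.54.0.0/16 (207.54.0.0 - 207.54.255.255) -> 33.220.227.110
  207.54.128.0/17 (207.54.128.0 - 207.54.255.255) -> 33.220.227.178
More-specific entries that do NOT match:
  207.54.173.192/30 (207.54.173.192 - 207.54.173.195) does not contain 207.54.173.227
  207.54.172.224/28 (207.54.172.224 - 207.54.172.239) does not contain 207.54.173.227
  207.54.173.240/28 (207.54.173.240 - 207.54.173.255) does not contain 207.54.173.227
  207.54.44.0/22 (207.54.44.0 - 207.54.47.255) does not contain 207.54.173.227
  207.54.232.0/21 (207.54.232.0 - 207.54.239.255) does not contain 207.54.173.227
  207.54.128.0/19 (207.54.128.0 - 207.54.159.255) does not contain 207.54.173.227
Longest matching prefix is /17 -> next hop 33.220.227.178.

33.220.227.178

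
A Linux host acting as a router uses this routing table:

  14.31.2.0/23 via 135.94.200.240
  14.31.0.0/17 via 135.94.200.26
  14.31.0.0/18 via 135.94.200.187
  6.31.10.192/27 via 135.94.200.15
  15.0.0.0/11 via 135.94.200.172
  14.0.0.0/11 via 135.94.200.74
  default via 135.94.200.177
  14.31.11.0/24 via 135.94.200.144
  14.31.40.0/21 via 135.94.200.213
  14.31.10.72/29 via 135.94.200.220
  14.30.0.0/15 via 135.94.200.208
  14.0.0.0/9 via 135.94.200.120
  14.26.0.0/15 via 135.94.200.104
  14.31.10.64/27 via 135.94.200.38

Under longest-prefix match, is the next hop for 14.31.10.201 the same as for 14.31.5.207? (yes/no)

14.31.10.201: longest match 14.31.0.0/18 -> 135.94.200.187
14.31.5.207: longest match 14.31.0.0/18 -> 135.94.200.187

yes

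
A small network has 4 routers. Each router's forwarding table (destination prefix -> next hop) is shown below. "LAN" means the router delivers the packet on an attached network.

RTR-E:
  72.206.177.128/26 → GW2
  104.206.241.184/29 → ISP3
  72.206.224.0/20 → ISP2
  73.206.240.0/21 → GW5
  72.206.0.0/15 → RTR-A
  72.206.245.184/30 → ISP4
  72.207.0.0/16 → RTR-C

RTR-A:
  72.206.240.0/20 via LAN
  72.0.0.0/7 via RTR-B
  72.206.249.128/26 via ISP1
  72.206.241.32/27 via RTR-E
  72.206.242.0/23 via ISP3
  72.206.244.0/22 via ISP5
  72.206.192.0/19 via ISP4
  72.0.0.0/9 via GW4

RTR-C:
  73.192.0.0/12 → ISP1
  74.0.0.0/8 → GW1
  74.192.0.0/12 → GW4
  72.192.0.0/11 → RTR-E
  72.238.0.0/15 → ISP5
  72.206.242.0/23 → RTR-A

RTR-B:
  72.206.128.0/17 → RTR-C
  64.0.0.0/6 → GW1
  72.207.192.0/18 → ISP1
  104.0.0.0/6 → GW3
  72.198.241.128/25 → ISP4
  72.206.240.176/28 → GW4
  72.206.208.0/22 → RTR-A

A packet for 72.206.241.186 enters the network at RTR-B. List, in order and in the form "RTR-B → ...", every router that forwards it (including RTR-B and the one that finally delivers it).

At RTR-B: longest match for 72.206.241.186 is 72.206.128.0/17 -> RTR-C
At RTR-C: longest match for 72.206.241.186 is 72.192.0.0/11 -> RTR-E
At RTR-E: longest match for 72.206.241.186 is 72.206.0.0/15 -> RTR-A
At RTR-A: longest match for 72.206.241.186 is 72.206.240.0/20 -> LAN

RTR-B → RTR-C → RTR-E → RTR-A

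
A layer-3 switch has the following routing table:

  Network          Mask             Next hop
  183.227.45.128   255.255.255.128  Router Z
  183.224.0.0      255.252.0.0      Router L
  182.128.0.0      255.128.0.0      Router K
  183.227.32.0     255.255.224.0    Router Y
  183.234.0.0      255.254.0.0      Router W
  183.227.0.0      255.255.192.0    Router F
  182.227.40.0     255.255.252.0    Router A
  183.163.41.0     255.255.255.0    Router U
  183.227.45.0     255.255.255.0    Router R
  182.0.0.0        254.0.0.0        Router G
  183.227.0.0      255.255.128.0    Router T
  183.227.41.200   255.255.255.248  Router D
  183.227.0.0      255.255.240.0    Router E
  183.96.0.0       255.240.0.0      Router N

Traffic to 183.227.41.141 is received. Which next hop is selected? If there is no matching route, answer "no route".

Routes whose prefix contains 183.227.41.141:
  182.0.0.0/7 (182.0.0.0 - 183.255.255.255) -> Router G
  183.224.0.0/14 (183.224.0.0 - 183.227.255.255) -> Router L
  183.227.0.0/17 (183.227.0.0 - 183.227.127.255) -> Router T
  183.227.0.0/18 (183.227.0.0 - 183.227.63.255) -> Router F
  183.227.32.0/19 (183.227.32.0 - 183.227.63.255) -> Router Y
More-specific entries that do NOT match:
  183.227.41.200/29 (183.227.41.200 - 183.227.41.207) does not contain 183.227.41.141
  183.227.45.128/25 (183.227.45.128 - 183.227.45.255) does not contain 183.227.41.141
  183.163.41.0/24 (183.163.41.0 - 183.163.41.255) does not contain 183.227.41.141
  183.227.45.0/24 (183.227.45.0 - 183.227.45.255) does not contain 183.227.41.141
  182.227.40.0/22 (182.227.40.0 - 182.227.43.255) does not contain 183.227.41.141
  183.227.0.0/20 (183.227.0.0 - 183.227.15.255) does not contain 183.227.41.141
Longest matching prefix is /19 -> next hop Router Y.

Router Y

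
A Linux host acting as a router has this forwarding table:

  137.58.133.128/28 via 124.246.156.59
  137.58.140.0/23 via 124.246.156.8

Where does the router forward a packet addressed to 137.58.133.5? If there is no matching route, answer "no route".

no route

No entry's prefix contains 137.58.133.5; there is no default route.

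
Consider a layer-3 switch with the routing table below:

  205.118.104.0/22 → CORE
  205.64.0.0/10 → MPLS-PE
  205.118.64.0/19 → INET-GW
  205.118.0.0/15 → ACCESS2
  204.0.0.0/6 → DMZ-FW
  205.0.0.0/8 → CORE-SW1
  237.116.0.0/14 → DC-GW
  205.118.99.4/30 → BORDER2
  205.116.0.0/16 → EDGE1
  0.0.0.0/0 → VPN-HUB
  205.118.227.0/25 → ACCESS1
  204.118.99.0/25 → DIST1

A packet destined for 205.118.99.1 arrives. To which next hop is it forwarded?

ACCESS2

Routes whose prefix contains 205.118.99.1:
  0.0.0.0/0 (default, matches everything) -> VPN-HUB
  204.0.0.0/6 (204.0.0.0 - 207.255.255.255) -> DMZ-FW
  205.0.0.0/8 (205.0.0.0 - 205.255.255.255) -> CORE-SW1
  205.64.0.0/10 (205.64.0.0 - 205.127.255.255) -> MPLS-PE
  205.118.0.0/15 (205.118.0.0 - 205.119.255.255) -> ACCESS2
More-specific entries that do NOT match:
  205.118.99.4/30 (205.118.99.4 - 205.118.99.7) does not contain 205.118.99.1
  205.118.227.0/25 (205.118.227.0 - 205.118.227.127) does not contain 205.118.99.1
  204.118.99.0/25 (204.118.99.0 - 204.118.99.127) does not contain 205.118.99.1
  205.118.104.0/22 (205.118.104.0 - 205.118.107.255) does not contain 205.118.99.1
  205.118.64.0/19 (205.118.64.0 - 205.118.95.255) does not contain 205.118.99.1
  205.116.0.0/16 (205.116.0.0 - 205.116.255.255) does not contain 205.118.99.1
Longest matching prefix is /15 -> next hop ACCESS2.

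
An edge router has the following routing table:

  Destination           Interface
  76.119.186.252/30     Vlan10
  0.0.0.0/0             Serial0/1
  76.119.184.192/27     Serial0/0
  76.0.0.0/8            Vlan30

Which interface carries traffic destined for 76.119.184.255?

Vlan30

Routes whose prefix contains 76.119.184.255:
  0.0.0.0/0 (default, matches everything) -> Serial0/1
  76.0.0.0/8 (76.0.0.0 - 76.255.255.255) -> Vlan30
More-specific entries that do NOT match:
  76.119.186.252/30 (76.119.186.252 - 76.119.186.255) does not contain 76.119.184.255
  76.119.184.192/27 (76.119.184.192 - 76.119.184.223) does not contain 76.119.184.255
Longest matching prefix is /8 -> interface Vlan30.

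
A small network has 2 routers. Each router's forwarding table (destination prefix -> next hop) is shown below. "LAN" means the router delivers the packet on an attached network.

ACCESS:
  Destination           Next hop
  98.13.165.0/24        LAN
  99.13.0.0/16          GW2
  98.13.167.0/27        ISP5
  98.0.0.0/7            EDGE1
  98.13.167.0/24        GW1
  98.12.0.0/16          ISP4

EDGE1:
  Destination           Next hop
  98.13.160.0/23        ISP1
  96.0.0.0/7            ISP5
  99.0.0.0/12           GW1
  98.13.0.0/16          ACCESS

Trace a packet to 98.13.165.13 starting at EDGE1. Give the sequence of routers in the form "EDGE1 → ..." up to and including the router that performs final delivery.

EDGE1 → ACCESS

At EDGE1: longest match for 98.13.165.13 is 98.13.0.0/16 -> ACCESS
At ACCESS: longest match for 98.13.165.13 is 98.13.165.0/24 -> LAN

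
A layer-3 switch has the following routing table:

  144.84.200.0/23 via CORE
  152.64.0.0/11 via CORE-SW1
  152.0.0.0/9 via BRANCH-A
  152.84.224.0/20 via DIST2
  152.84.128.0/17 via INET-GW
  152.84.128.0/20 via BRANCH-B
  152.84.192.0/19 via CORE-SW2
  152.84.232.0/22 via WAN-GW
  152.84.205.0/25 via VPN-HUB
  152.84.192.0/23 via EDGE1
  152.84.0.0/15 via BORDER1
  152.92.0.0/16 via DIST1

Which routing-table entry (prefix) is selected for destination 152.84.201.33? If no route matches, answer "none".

152.84.192.0/19

Entries matching 152.84.201.33:
  152.0.0.0/9 (152.0.0.0 - 152.127.255.255)
  152.64.0.0/11 (152.64.0.0 - 152.95.255.255)
  152.84.0.0/15 (152.84.0.0 - 152.85.255.255)
  152.84.128.0/17 (152.84.128.0 - 152.84.255.255)
  152.84.192.0/19 (152.84.192.0 - 152.84.223.255)
Most specific is 152.84.192.0/19.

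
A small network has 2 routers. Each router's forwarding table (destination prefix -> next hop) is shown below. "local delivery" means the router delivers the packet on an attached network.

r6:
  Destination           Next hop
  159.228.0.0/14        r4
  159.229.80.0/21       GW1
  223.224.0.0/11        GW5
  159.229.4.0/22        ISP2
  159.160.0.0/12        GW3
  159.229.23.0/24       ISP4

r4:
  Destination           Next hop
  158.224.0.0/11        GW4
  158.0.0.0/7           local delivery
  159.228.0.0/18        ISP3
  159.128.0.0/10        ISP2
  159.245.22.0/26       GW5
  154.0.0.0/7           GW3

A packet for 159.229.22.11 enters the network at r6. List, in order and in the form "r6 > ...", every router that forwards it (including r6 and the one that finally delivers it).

At r6: longest match for 159.229.22.11 is 159.228.0.0/14 -> r4
At r4: longest match for 159.229.22.11 is 158.0.0.0/7 -> local delivery

r6 > r4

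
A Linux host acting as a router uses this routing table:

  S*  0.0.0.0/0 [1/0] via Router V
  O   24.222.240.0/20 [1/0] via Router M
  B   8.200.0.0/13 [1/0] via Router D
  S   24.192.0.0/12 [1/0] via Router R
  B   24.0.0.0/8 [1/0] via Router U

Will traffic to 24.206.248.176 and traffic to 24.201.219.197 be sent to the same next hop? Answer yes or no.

24.206.248.176: longest match 24.192.0.0/12 -> Router R
24.201.219.197: longest match 24.192.0.0/12 -> Router R

yes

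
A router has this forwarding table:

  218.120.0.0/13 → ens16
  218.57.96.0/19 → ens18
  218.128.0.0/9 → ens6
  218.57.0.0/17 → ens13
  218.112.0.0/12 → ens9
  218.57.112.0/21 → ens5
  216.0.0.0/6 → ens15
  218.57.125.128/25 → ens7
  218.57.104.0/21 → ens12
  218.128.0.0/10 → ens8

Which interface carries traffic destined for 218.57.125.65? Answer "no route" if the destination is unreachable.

Routes whose prefix contains 218.57.125.65:
  216.0.0.0/6 (216.0.0.0 - 219.255.255.255) -> ens15
  218.57.0.0/17 (218.57.0.0 - 218.57.127.255) -> ens13
  218.57.96.0/19 (218.57.96.0 - 218.57.127.255) -> ens18
More-specific entries that do NOT match:
  218.57.125.128/25 (218.57.125.128 - 218.57.125.255) does not contain 218.57.125.65
  218.57.112.0/21 (218.57.112.0 - 218.57.119.255) does not contain 218.57.125.65
  218.57.104.0/21 (218.57.104.0 - 218.57.111.255) does not contain 218.57.125.65
Longest matching prefix is /19 -> interface ens18.

ens18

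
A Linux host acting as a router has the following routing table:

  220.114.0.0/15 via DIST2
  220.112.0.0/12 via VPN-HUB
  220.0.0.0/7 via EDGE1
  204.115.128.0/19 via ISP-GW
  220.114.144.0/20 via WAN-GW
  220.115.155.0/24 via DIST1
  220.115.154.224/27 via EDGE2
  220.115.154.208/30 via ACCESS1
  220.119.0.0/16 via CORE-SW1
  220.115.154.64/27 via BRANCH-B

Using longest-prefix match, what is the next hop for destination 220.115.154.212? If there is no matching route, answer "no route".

Routes whose prefix contains 220.115.154.212:
  220.0.0.0/7 (220.0.0.0 - 221.255.255.255) -> EDGE1
  220.112.0.0/12 (220.112.0.0 - 220.127.255.255) -> VPN-HUB
  220.114.0.0/15 (220.114.0.0 - 220.115.255.255) -> DIST2
More-specific entries that do NOT match:
  220.115.154.208/30 (220.115.154.208 - 220.115.154.211) does not contain 220.115.154.212
  220.115.154.224/27 (220.115.154.224 - 220.115.154.255) does not contain 220.115.154.212
  220.115.154.64/27 (220.115.154.64 - 220.115.154.95) does not contain 220.115.154.212
  220.115.155.0/24 (220.115.155.0 - 220.115.155.255) does not contain 220.115.154.212
  220.114.144.0/20 (220.114.144.0 - 220.114.159.255) does not contain 220.115.154.212
  204.115.128.0/19 (204.115.128.0 - 204.115.159.255) does not contain 220.115.154.212
  220.119.0.0/16 (220.119.0.0 - 220.119.255.255) does not contain 220.115.154.212
Longest matching prefix is /15 -> next hop DIST2.

DIST2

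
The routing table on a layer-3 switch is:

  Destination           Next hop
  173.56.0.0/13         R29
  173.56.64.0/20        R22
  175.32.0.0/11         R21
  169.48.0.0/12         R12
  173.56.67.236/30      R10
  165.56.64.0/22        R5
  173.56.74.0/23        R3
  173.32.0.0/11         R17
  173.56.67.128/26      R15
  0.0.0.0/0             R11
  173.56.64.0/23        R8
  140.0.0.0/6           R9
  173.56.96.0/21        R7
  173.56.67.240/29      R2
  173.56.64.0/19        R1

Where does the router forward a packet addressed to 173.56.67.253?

Routes whose prefix contains 173.56.67.253:
  0.0.0.0/0 (default, matches everything) -> R11
  173.32.0.0/11 (173.32.0.0 - 173.63.255.255) -> R17
  173.56.0.0/13 (173.56.0.0 - 173.63.255.255) -> R29
  173.56.64.0/19 (173.56.64.0 - 173.56.95.255) -> R1
  173.56.64.0/20 (173.56.64.0 - 173.56.79.255) -> R22
More-specific entries that do NOT match:
  173.56.67.236/30 (173.56.67.236 - 173.56.67.239) does not contain 173.56.67.253
  173.56.67.240/29 (173.56.67.240 - 173.56.67.247) does not contain 173.56.67.253
  173.56.67.128/26 (173.56.67.128 - 173.56.67.191) does not contain 173.56.67.253
  173.56.74.0/23 (173.56.74.0 - 173.56.75.255) does not contain 173.56.67.253
  173.56.64.0/23 (173.56.64.0 - 173.56.65.255) does not contain 173.56.67.253
  165.56.64.0/22 (165.56.64.0 - 165.56.67.255) does not contain 173.56.67.253
  173.56.96.0/21 (173.56.96.0 - 173.56.103.255) does not contain 173.56.67.253
Longest matching prefix is /20 -> next hop R22.

R22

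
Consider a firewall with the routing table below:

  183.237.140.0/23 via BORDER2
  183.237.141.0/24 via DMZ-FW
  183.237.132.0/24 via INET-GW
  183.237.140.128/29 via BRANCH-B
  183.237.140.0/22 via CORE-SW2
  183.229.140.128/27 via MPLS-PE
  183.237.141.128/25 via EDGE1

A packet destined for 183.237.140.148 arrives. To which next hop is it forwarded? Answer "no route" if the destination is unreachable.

BORDER2

Routes whose prefix contains 183.237.140.148:
  183.237.140.0/22 (183.237.140.0 - 183.237.143.255) -> CORE-SW2
  183.237.140.0/23 (183.237.140.0 - 183.237.141.255) -> BORDER2
More-specific entries that do NOT match:
  183.237.140.128/29 (183.237.140.128 - 183.237.140.135) does not contain 183.237.140.148
  183.229.140.128/27 (183.229.140.128 - 183.229.140.159) does not contain 183.237.140.148
  183.237.141.128/25 (183.237.141.128 - 183.237.141.255) does not contain 183.237.140.148
  183.237.141.0/24 (183.237.141.0 - 183.237.141.255) does not contain 183.237.140.148
  183.237.132.0/24 (183.237.132.0 - 183.237.132.255) does not contain 183.237.140.148
Longest matching prefix is /23 -> next hop BORDER2.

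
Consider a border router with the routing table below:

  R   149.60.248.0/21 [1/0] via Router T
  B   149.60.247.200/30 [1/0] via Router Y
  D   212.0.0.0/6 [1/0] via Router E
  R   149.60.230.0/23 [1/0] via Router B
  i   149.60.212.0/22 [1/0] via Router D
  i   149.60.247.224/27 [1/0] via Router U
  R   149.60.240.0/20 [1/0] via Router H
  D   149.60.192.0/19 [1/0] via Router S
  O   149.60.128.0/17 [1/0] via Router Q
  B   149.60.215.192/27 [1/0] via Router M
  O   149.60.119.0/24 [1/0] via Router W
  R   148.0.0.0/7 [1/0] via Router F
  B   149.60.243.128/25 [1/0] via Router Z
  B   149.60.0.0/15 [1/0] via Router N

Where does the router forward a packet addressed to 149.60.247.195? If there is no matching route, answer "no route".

Routes whose prefix contains 149.60.247.195:
  148.0.0.0/7 (148.0.0.0 - 149.255.255.255) -> Router F
  149.60.0.0/15 (149.60.0.0 - 149.61.255.255) -> Router N
  149.60.128.0/17 (149.60.128.0 - 149.60.255.255) -> Router Q
  149.60.240.0/20 (149.60.240.0 - 149.60.255.255) -> Router H
More-specific entries that do NOT match:
  149.60.247.200/30 (149.60.247.200 - 149.60.247.203) does not contain 149.60.247.195
  149.60.247.224/27 (149.60.247.224 - 149.60.247.255) does not contain 149.60.247.195
  149.60.215.192/27 (149.60.215.192 - 149.60.215.223) does not contain 149.60.247.195
  149.60.243.128/25 (149.60.243.128 - 149.60.243.255) does not contain 149.60.247.195
  149.60.119.0/24 (149.60.119.0 - 149.60.119.255) does not contain 149.60.247.195
  149.60.230.0/23 (149.60.230.0 - 149.60.231.255) does not contain 149.60.247.195
  149.60.212.0/22 (149.60.212.0 - 149.60.215.255) does not contain 149.60.247.195
  149.60.248.0/21 (149.60.248.0 - 149.60.255.255) does not contain 149.60.247.195
Longest matching prefix is /20 -> next hop Router H.

Router H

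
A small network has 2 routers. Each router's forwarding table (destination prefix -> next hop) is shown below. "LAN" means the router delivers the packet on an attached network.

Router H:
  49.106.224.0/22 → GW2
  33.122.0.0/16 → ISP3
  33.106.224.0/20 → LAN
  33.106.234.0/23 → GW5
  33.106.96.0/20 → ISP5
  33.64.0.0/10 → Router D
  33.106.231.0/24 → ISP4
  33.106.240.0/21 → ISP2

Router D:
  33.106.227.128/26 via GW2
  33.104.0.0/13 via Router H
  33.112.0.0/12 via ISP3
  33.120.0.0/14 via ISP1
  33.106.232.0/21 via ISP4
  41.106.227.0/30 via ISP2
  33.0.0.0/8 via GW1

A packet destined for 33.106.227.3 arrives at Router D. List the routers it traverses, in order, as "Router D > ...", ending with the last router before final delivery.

At Router D: longest match for 33.106.227.3 is 33.104.0.0/13 -> Router H
At Router H: longest match for 33.106.227.3 is 33.106.224.0/20 -> LAN

Router D > Router H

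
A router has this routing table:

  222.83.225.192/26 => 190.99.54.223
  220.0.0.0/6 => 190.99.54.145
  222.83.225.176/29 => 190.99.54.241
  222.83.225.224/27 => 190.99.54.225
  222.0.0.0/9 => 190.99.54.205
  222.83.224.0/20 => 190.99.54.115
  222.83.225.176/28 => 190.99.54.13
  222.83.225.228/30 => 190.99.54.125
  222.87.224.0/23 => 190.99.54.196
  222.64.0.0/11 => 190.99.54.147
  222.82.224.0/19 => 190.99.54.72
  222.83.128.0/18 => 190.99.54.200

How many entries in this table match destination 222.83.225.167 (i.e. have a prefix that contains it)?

4

Prefixes containing 222.83.225.167:
  220.0.0.0/6 (220.0.0.0 - 223.255.255.255)
  222.0.0.0/9 (222.0.0.0 - 222.127.255.255)
  222.64.0.0/11 (222.64.0.0 - 222.95.255.255)
  222.83.224.0/20 (222.83.224.0 - 222.83.239.255)
Total matching entries: 4.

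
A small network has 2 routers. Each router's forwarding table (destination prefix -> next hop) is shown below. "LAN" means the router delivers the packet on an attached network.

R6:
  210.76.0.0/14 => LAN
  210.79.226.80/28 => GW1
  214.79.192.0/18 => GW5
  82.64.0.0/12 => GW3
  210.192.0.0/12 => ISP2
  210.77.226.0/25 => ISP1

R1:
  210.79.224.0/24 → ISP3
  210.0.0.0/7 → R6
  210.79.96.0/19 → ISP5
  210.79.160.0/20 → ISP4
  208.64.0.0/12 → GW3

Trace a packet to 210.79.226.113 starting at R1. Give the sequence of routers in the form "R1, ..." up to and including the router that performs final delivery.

R1, R6

At R1: longest match for 210.79.226.113 is 210.0.0.0/7 -> R6
At R6: longest match for 210.79.226.113 is 210.76.0.0/14 -> LAN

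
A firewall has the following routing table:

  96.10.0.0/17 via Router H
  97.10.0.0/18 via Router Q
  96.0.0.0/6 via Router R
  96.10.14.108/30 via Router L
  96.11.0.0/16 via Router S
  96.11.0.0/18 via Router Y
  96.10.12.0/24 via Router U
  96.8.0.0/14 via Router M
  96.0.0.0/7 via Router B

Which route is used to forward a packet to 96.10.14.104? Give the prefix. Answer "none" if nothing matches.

96.10.0.0/17

Entries matching 96.10.14.104:
  96.0.0.0/6 (96.0.0.0 - 99.255.255.255)
  96.0.0.0/7 (96.0.0.0 - 97.255.255.255)
  96.8.0.0/14 (96.8.0.0 - 96.11.255.255)
  96.10.0.0/17 (96.10.0.0 - 96.10.127.255)
Most specific is 96.10.0.0/17.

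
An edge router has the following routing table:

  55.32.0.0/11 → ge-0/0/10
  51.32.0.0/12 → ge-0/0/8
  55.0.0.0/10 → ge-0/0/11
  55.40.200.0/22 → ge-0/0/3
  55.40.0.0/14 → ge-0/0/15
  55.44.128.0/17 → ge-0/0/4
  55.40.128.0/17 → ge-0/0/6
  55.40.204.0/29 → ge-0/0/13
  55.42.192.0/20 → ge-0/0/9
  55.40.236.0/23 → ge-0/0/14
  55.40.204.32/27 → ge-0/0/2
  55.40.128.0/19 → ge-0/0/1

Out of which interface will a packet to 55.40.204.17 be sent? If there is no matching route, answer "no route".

Routes whose prefix contains 55.40.204.17:
  55.0.0.0/10 (55.0.0.0 - 55.63.255.255) -> ge-0/0/11
  55.32.0.0/11 (55.32.0.0 - 55.63.255.255) -> ge-0/0/10
  55.40.0.0/14 (55.40.0.0 - 55.43.255.255) -> ge-0/0/15
  55.40.128.0/17 (55.40.128.0 - 55.40.255.255) -> ge-0/0/6
More-specific entries that do NOT match:
  55.40.204.0/29 (55.40.204.0 - 55.40.204.7) does not contain 55.40.204.17
  55.40.204.32/27 (55.40.204.32 - 55.40.204.63) does not contain 55.40.204.17
  55.40.236.0/23 (55.40.236.0 - 55.40.237.255) does not contain 55.40.204.17
  55.40.200.0/22 (55.40.200.0 - 55.40.203.255) does not contain 55.40.204.17
  55.42.192.0/20 (55.42.192.0 - 55.42.207.255) does not contain 55.40.204.17
  55.40.128.0/19 (55.40.128.0 - 55.40.159.255) does not contain 55.40.204.17
Longest matching prefix is /17 -> interface ge-0/0/6.

ge-0/0/6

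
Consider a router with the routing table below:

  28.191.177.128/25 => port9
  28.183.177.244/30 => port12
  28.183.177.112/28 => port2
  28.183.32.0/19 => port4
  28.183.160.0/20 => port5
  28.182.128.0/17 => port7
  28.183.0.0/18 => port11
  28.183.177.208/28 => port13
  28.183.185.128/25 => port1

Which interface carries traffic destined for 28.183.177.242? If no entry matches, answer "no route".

No entry's prefix contains 28.183.177.242; there is no default route.

no route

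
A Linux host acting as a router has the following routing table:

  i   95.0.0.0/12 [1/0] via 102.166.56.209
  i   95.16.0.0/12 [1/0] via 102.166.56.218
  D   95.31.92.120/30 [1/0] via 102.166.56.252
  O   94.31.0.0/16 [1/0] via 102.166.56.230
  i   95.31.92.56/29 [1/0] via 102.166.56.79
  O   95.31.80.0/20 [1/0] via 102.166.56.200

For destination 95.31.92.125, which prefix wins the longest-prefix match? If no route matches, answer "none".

95.31.80.0/20

Entries matching 95.31.92.125:
  95.16.0.0/12 (95.16.0.0 - 95.31.255.255)
  95.31.80.0/20 (95.31.80.0 - 95.31.95.255)
Most specific is 95.31.80.0/20.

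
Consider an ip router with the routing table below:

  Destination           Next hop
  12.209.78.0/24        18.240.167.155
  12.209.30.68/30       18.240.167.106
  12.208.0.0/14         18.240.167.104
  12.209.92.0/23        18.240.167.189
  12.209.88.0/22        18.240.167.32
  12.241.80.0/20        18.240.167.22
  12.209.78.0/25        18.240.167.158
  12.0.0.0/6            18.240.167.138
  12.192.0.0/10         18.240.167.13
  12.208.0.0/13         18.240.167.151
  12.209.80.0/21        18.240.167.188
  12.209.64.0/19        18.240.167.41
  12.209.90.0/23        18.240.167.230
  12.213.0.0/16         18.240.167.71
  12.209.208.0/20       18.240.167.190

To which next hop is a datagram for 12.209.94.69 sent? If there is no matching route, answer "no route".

Routes whose prefix contains 12.209.94.69:
  12.0.0.0/6 (12.0.0.0 - 15.255.255.255) -> 18.240.167.138
  12.192.0.0/10 (12.192.0.0 - 12.255.255.255) -> 18.240.167.13
  12.208.0.0/13 (12.208.0.0 - 12.215.255.255) -> 18.240.167.151
  12.208.0.0/14 (12.208.0.0 - 12.211.255.255) -> 18.240.167.104
  12.209.64.0/19 (12.209.64.0 - 12.209.95.255) -> 18.240.167.41
More-specific entries that do NOT match:
  12.209.30.68/30 (12.209.30.68 - 12.209.30.71) does not contain 12.209.94.69
  12.209.78.0/25 (12.209.78.0 - 12.209.78.127) does not contain 12.209.94.69
  12.209.78.0/24 (12.209.78.0 - 12.209.78.255) does not contain 12.209.94.69
  12.209.92.0/23 (12.209.92.0 - 12.209.93.255) does not contain 12.209.94.69
  12.209.90.0/23 (12.209.90.0 - 12.209.91.255) does not contain 12.209.94.69
  12.209.88.0/22 (12.209.88.0 - 12.209.91.255) does not contain 12.209.94.69
  12.209.80.0/21 (12.209.80.0 - 12.209.87.255) does not contain 12.209.94.69
  12.241.80.0/20 (12.241.80.0 - 12.241.95.255) does not contain 12.209.94.69
  12.209.208.0/20 (12.209.208.0 - 12.209.223.255) does not contain 12.209.94.69
Longest matching prefix is /19 -> next hop 18.240.167.41.

18.240.167.41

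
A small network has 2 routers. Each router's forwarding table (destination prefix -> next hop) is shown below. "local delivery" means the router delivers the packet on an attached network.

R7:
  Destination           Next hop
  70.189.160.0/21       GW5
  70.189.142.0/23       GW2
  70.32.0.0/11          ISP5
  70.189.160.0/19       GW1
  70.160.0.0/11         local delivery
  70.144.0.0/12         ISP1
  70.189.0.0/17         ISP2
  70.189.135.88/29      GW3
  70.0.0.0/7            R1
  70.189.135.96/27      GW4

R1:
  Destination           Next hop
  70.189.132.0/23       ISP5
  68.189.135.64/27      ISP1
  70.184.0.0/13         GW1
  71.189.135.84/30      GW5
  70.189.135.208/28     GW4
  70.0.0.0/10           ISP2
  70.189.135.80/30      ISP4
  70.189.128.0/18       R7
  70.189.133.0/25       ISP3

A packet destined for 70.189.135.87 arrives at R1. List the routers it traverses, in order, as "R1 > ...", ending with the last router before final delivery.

R1 > R7

At R1: longest match for 70.189.135.87 is 70.189.128.0/18 -> R7
At R7: longest match for 70.189.135.87 is 70.160.0.0/11 -> local delivery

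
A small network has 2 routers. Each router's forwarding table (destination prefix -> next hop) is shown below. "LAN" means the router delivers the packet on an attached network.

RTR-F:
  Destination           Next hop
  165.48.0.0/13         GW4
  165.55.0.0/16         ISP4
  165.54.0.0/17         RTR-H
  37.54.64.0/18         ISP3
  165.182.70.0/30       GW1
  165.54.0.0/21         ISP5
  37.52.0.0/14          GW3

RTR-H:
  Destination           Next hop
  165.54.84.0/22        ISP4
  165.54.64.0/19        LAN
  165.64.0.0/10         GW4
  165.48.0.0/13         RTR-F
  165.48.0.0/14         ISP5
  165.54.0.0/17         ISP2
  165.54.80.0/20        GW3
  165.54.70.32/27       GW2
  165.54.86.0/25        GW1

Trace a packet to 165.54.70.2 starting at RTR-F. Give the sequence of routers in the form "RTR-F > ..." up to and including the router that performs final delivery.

RTR-F > RTR-H

At RTR-F: longest match for 165.54.70.2 is 165.54.0.0/17 -> RTR-H
At RTR-H: longest match for 165.54.70.2 is 165.54.64.0/19 -> LAN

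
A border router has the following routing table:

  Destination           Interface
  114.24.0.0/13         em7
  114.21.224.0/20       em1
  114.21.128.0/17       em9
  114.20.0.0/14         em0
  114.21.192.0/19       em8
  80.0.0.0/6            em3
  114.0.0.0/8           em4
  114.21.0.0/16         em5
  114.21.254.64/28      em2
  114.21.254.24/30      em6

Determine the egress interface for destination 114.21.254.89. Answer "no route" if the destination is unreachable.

em9

Routes whose prefix contains 114.21.254.89:
  114.0.0.0/8 (114.0.0.0 - 114.255.255.255) -> em4
  114.20.0.0/14 (114.20.0.0 - 114.23.255.255) -> em0
  114.21.0.0/16 (114.21.0.0 - 114.21.255.255) -> em5
  114.21.128.0/17 (114.21.128.0 - 114.21.255.255) -> em9
More-specific entries that do NOT match:
  114.21.254.24/30 (114.21.254.24 - 114.21.254.27) does not contain 114.21.254.89
  114.21.254.64/28 (114.21.254.64 - 114.21.254.79) does not contain 114.21.254.89
  114.21.224.0/20 (114.21.224.0 - 114.21.239.255) does not contain 114.21.254.89
  114.21.192.0/19 (114.21.192.0 - 114.21.223.255) does not contain 114.21.254.89
Longest matching prefix is /17 -> interface em9.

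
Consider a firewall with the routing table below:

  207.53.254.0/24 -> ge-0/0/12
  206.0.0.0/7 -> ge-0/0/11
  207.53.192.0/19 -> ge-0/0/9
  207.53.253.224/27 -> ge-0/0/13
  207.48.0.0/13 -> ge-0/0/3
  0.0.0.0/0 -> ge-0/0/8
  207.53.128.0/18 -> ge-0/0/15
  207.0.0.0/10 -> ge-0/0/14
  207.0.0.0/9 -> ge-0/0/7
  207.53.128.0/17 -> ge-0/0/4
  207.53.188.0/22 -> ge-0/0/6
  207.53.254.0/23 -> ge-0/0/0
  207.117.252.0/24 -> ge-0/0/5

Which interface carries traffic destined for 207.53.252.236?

ge-0/0/4

Routes whose prefix contains 207.53.252.236:
  0.0.0.0/0 (default, matches everything) -> ge-0/0/8
  206.0.0.0/7 (206.0.0.0 - 207.255.255.255) -> ge-0/0/11
  207.0.0.0/9 (207.0.0.0 - 207.127.255.255) -> ge-0/0/7
  207.0.0.0/10 (207.0.0.0 - 207.63.255.255) -> ge-0/0/14
  207.48.0.0/13 (207.48.0.0 - 207.55.255.255) -> ge-0/0/3
  207.53.128.0/17 (207.53.128.0 - 207.53.255.255) -> ge-0/0/4
More-specific entries that do NOT match:
  207.53.253.224/27 (207.53.253.224 - 207.53.253.255) does not contain 207.53.252.236
  207.53.254.0/24 (207.53.254.0 - 207.53.254.255) does not contain 207.53.252.236
  207.117.252.0/24 (207.117.252.0 - 207.117.252.255) does not contain 207.53.252.236
  207.53.254.0/23 (207.53.254.0 - 207.53.255.255) does not contain 207.53.252.236
  207.53.188.0/22 (207.53.188.0 - 207.53.191.255) does not contain 207.53.252.236
  207.53.192.0/19 (207.53.192.0 - 207.53.223.255) does not contain 207.53.252.236
  207.53.128.0/18 (207.53.128.0 - 207.53.191.255) does not contain 207.53.252.236
Longest matching prefix is /17 -> interface ge-0/0/4.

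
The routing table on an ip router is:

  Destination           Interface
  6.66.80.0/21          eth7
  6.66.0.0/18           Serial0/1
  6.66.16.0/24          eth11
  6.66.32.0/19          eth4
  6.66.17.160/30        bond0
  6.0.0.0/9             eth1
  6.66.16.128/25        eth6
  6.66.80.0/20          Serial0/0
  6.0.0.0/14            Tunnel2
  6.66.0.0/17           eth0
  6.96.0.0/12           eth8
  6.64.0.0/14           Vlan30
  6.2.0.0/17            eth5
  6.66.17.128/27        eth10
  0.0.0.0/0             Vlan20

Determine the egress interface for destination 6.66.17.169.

Routes whose prefix contains 6.66.17.169:
  0.0.0.0/0 (default, matches everything) -> Vlan20
  6.0.0.0/9 (6.0.0.0 - 6.127.255.255) -> eth1
  6.64.0.0/14 (6.64.0.0 - 6.67.255.255) -> Vlan30
  6.66.0.0/17 (6.66.0.0 - 6.66.127.255) -> eth0
  6.66.0.0/18 (6.66.0.0 - 6.66.63.255) -> Serial0/1
More-specific entries that do NOT match:
  6.66.17.160/30 (6.66.17.160 - 6.66.17.163) does not contain 6.66.17.169
  6.66.17.128/27 (6.66.17.128 - 6.66.17.159) does not contain 6.66.17.169
  6.66.16.128/25 (6.66.16.128 - 6.66.16.255) does not contain 6.66.17.169
  6.66.16.0/24 (6.66.16.0 - 6.66.16.255) does not contain 6.66.17.169
  6.66.80.0/21 (6.66.80.0 - 6.66.87.255) does not contain 6.66.17.169
  6.66.80.0/20 (6.66.80.0 - 6.66.95.255) does not contain 6.66.17.169
  6.66.32.0/19 (6.66.32.0 - 6.66.63.255) does not contain 6.66.17.169
Longest matching prefix is /18 -> interface Serial0/1.

Serial0/1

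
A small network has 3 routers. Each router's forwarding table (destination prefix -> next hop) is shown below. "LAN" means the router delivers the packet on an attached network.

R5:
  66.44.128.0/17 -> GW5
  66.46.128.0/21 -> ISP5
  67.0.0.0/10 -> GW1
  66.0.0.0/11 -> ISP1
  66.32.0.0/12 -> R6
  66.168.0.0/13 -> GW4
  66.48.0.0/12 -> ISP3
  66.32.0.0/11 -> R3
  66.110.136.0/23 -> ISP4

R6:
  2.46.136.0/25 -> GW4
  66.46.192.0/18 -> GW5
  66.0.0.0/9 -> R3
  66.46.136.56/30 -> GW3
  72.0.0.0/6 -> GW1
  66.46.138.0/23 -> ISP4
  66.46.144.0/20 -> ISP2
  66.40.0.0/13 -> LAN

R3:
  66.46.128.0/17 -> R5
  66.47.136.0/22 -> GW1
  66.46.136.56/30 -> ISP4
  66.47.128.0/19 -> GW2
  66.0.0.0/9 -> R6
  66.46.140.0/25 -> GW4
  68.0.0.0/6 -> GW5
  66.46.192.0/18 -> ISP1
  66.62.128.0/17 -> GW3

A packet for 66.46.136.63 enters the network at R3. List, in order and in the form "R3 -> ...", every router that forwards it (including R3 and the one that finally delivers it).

R3 -> R5 -> R6

At R3: longest match for 66.46.136.63 is 66.46.128.0/17 -> R5
At R5: longest match for 66.46.136.63 is 66.32.0.0/12 -> R6
At R6: longest match for 66.46.136.63 is 66.40.0.0/13 -> LAN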